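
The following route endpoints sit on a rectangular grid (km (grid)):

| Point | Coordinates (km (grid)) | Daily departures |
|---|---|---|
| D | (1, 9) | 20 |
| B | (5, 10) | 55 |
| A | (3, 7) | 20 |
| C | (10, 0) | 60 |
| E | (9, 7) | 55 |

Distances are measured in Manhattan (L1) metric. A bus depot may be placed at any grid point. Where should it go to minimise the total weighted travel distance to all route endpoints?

Manhattan distance separates: Σwᵢ(|x−xᵢ|+|y−yᵢ|) = Σwᵢ|x−xᵢ| + Σwᵢ|y−yᵢ|, so x and y are optimised independently as 1-D weighted medians.
Total weight W = 210; half = 105.
x-coordinate, sorted with cumulative weight:
  x=1 (D, w=20) cum 20
  x=3 (A, w=20) cum 40
  x=5 (B, w=55) cum 95
  x=9 (E, w=55) cum 150  ← median
  x=10 (C, w=60) cum 210
⇒ x* = 9
y-coordinate, sorted with cumulative weight:
  y=0 (C, w=60) cum 60
  y=7 (A, w=20) cum 80
  y=7 (E, w=55) cum 135  ← median
  y=9 (D, w=20) cum 155
  y=10 (B, w=55) cum 210
⇒ y* = 7

(9, 7)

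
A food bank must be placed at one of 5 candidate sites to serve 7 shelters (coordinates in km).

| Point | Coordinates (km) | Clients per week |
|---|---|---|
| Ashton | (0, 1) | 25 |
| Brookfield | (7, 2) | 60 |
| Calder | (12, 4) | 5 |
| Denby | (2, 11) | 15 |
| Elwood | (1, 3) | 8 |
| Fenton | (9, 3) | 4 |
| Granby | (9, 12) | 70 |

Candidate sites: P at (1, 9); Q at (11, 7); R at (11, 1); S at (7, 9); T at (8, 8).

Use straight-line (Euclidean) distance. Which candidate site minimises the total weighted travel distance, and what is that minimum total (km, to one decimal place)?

T, total 1137.5 km

Total weighted distance at each candidate:
  P (1, 9): total = 1534.8
  Q (11, 7): total = 1342.0
  R (11, 1): total = 1615.5
  S (7, 9): total = 1147.5
  T (8, 8): total = 1137.5
Minimum is at T with total 1137.5 km.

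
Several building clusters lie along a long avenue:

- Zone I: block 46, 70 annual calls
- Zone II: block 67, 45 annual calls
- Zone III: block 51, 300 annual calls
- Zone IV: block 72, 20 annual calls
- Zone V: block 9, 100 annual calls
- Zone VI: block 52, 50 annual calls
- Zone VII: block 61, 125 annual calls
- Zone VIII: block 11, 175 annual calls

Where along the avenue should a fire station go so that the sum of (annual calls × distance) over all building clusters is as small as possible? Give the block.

For a sum of weighted absolute distances on a line, the optimum is the weighted median (not the mean). Total weight W = 885; half-weight = 442.5.
Sort by position and accumulate weight:
  block 9 (Zone V, w=100) → cum 100
  block 11 (Zone VIII, w=175) → cum 275
  block 46 (Zone I, w=70) → cum 345
  block 51 (Zone III, w=300) → cum 645  ≥ 442.5 → median here
  block 52 (Zone VI, w=50) → cum 695
  block 61 (Zone VII, w=125) → cum 820
  block 67 (Zone II, w=45) → cum 865
  block 72 (Zone IV, w=20) → cum 885
Optimal location: block 51.

x = 51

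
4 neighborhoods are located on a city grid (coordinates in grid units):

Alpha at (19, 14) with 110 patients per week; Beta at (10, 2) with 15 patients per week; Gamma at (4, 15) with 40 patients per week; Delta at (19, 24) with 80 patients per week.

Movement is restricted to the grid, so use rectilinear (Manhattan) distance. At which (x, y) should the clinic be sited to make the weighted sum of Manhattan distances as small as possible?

Manhattan distance separates: Σwᵢ(|x−xᵢ|+|y−yᵢ|) = Σwᵢ|x−xᵢ| + Σwᵢ|y−yᵢ|, so x and y are optimised independently as 1-D weighted medians.
Total weight W = 245; half = 122.5.
x-coordinate, sorted with cumulative weight:
  x=4 (Gamma, w=40) cum 40
  x=10 (Beta, w=15) cum 55
  x=19 (Alpha, w=110) cum 165  ← median
  x=19 (Delta, w=80) cum 245
⇒ x* = 19
y-coordinate, sorted with cumulative weight:
  y=2 (Beta, w=15) cum 15
  y=14 (Alpha, w=110) cum 125  ← median
  y=15 (Gamma, w=40) cum 165
  y=24 (Delta, w=80) cum 245
⇒ y* = 14

(19, 14)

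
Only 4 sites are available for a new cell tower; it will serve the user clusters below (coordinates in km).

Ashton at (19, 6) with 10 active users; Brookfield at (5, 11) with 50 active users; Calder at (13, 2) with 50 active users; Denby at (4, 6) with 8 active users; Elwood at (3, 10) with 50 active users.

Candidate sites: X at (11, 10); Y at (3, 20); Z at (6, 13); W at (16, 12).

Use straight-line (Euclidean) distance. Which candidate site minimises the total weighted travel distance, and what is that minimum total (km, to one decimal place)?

Total weighted distance at each candidate:
  X (11, 10): total = 1270.4
  Y (3, 20): total = 2315.4
  Z (6, 13): total = 1181.7
  W (16, 12): total = 1906.3
Minimum is at Z with total 1181.7 km.

Z, total 1181.7 km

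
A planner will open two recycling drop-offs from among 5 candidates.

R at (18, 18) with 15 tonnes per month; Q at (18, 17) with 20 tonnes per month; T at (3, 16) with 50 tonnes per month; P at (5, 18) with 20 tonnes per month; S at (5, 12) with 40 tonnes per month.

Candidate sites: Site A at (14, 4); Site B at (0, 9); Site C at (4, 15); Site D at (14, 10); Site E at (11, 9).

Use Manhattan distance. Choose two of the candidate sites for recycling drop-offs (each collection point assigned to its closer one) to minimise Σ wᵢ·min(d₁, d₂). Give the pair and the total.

{Site C, Site D}, total 740

Evaluate every pair (each demand assigned to the nearer of the two):
  {Site C, Site D}: total = 740
  {Site C, Site E}: total = 880
  {Site A, Site C}: total = 915
  {Site B, Site C}: total = 915
  {Site B, Site D}: total = 1500
  {Site B, Site E}: total = 1640
  {Site A, Site B}: total = 1710
  {Site D, Site E}: total = 1810
  {Site A, Site E}: total = 1950
  {Site A, Site D}: total = 2030
Best pair: {Site C, Site D} with total 740.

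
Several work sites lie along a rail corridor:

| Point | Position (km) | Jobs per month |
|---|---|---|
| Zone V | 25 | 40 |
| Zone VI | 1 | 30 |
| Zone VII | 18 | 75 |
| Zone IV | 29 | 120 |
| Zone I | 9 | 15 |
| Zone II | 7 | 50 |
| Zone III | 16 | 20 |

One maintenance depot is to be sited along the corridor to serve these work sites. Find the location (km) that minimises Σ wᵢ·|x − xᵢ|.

For a sum of weighted absolute distances on a line, the optimum is the weighted median (not the mean). Total weight W = 350; half-weight = 175.
Sort by position and accumulate weight:
  km 1 (Zone VI, w=30) → cum 30
  km 7 (Zone II, w=50) → cum 80
  km 9 (Zone I, w=15) → cum 95
  km 16 (Zone III, w=20) → cum 115
  km 18 (Zone VII, w=75) → cum 190  ≥ 175 → median here
  km 25 (Zone V, w=40) → cum 230
  km 29 (Zone IV, w=120) → cum 350
Optimal location: km 18.

x = 18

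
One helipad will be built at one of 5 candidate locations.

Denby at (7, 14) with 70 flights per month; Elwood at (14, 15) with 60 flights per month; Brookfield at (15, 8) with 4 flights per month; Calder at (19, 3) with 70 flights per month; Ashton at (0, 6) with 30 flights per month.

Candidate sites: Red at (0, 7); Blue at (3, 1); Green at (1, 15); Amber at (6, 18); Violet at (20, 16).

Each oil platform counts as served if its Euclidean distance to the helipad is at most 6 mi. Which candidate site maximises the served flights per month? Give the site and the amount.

Coverage radius r = 6 mi; a point is covered iff (Δx)²+(Δy)² ≤ 6² = 36.
  Red (0, 7): covers {Ashton} → 30
  Blue (3, 1): covers {Ashton} → 30
  Green (1, 15): covers {none} → 0
  Amber (6, 18): covers {Denby} → 70
  Violet (20, 16): covers {none} → 0
Maximum coverage at Amber: 70 flights per month.

Amber, covering 70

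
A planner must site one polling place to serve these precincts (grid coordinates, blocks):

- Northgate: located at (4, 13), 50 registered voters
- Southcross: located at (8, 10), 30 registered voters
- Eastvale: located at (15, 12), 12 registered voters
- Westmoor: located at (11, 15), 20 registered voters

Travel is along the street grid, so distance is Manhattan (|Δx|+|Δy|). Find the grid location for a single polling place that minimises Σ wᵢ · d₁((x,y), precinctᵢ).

(8, 13)

Manhattan distance separates: Σwᵢ(|x−xᵢ|+|y−yᵢ|) = Σwᵢ|x−xᵢ| + Σwᵢ|y−yᵢ|, so x and y are optimised independently as 1-D weighted medians.
Total weight W = 112; half = 56.
x-coordinate, sorted with cumulative weight:
  x=4 (Northgate, w=50) cum 50
  x=8 (Southcross, w=30) cum 80  ← median
  x=11 (Westmoor, w=20) cum 100
  x=15 (Eastvale, w=12) cum 112
⇒ x* = 8
y-coordinate, sorted with cumulative weight:
  y=10 (Southcross, w=30) cum 30
  y=12 (Eastvale, w=12) cum 42
  y=13 (Northgate, w=50) cum 92  ← median
  y=15 (Westmoor, w=20) cum 112
⇒ y* = 13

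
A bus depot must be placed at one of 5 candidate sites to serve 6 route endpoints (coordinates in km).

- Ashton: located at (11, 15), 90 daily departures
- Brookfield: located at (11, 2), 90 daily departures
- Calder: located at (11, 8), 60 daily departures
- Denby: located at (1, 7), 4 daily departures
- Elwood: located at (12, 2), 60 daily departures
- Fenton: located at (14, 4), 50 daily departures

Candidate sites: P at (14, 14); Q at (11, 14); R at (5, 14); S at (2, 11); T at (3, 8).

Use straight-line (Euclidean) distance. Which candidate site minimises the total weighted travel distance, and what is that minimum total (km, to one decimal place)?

Q, total 2823.3 km

Total weighted distance at each candidate:
  P (14, 14): total = 3089.3
  Q (11, 14): total = 2823.3
  R (5, 14): total = 3802.5
  S (2, 11): total = 4119.5
  T (3, 8): total = 3579.9
Minimum is at Q with total 2823.3 km.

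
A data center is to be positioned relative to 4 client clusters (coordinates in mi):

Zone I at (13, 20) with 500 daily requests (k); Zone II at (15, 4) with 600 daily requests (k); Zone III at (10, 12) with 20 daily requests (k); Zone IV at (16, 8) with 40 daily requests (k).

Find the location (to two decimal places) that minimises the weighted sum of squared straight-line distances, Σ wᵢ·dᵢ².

The minimiser of Σwᵢ‖p−pᵢ‖² is the weighted centroid p* = (Σwᵢpᵢ)/(Σwᵢ).
Σwᵢ = 1160.
Σwᵢxᵢ = 500·13 + 600·15 + 20·10 + 40·16 = 16340.
Σwᵢyᵢ = 500·20 + 600·4 + 20·12 + 40·8 = 12960.
x* = 16340/1160 = 14.09, y* = 12960/1160 = 11.17.

(14.09, 11.17)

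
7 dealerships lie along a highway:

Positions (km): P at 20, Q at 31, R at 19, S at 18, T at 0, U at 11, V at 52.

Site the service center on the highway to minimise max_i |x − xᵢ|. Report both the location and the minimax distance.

location 26, max distance 26

The 1-center on a line is the midpoint of the two extreme points: leftmost at 0, rightmost at 52.
Optimal location = (0 + 52)/2 = 26; maximum distance = (52 − 0)/2 = 26.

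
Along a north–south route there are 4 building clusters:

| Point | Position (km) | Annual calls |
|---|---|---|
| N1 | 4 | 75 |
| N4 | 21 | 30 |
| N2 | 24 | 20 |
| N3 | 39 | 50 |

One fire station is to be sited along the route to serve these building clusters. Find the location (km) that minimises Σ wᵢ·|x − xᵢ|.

For a sum of weighted absolute distances on a line, the optimum is the weighted median (not the mean). Total weight W = 175; half-weight = 87.5.
Sort by position and accumulate weight:
  km 4 (N1, w=75) → cum 75
  km 21 (N4, w=30) → cum 105  ≥ 87.5 → median here
  km 24 (N2, w=20) → cum 125
  km 39 (N3, w=50) → cum 175
Optimal location: km 21.

x = 21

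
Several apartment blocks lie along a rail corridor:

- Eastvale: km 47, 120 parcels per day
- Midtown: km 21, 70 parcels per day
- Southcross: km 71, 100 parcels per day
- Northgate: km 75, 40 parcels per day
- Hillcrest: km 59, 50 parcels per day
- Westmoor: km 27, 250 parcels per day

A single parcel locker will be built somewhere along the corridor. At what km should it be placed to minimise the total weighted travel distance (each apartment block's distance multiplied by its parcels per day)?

For a sum of weighted absolute distances on a line, the optimum is the weighted median (not the mean). Total weight W = 630; half-weight = 315.
Sort by position and accumulate weight:
  km 21 (Midtown, w=70) → cum 70
  km 27 (Westmoor, w=250) → cum 320  ≥ 315 → median here
  km 47 (Eastvale, w=120) → cum 440
  km 59 (Hillcrest, w=50) → cum 490
  km 71 (Southcross, w=100) → cum 590
  km 75 (Northgate, w=40) → cum 630
Optimal location: km 27.

x = 27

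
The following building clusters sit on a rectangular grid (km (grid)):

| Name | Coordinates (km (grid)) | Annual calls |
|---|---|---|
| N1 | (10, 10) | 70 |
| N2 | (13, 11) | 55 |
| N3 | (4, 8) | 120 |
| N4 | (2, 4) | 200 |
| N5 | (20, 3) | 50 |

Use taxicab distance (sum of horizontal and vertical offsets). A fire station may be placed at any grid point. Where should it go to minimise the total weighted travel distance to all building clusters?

Manhattan distance separates: Σwᵢ(|x−xᵢ|+|y−yᵢ|) = Σwᵢ|x−xᵢ| + Σwᵢ|y−yᵢ|, so x and y are optimised independently as 1-D weighted medians.
Total weight W = 495; half = 247.5.
x-coordinate, sorted with cumulative weight:
  x=2 (N4, w=200) cum 200
  x=4 (N3, w=120) cum 320  ← median
  x=10 (N1, w=70) cum 390
  x=13 (N2, w=55) cum 445
  x=20 (N5, w=50) cum 495
⇒ x* = 4
y-coordinate, sorted with cumulative weight:
  y=3 (N5, w=50) cum 50
  y=4 (N4, w=200) cum 250  ← median
  y=8 (N3, w=120) cum 370
  y=10 (N1, w=70) cum 440
  y=11 (N2, w=55) cum 495
⇒ y* = 4

(4, 4)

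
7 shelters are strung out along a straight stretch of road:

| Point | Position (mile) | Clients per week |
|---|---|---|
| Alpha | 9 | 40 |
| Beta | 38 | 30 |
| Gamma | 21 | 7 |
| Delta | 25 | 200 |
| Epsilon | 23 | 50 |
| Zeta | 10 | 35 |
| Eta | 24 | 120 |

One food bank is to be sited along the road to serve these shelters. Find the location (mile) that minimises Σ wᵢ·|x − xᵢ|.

For a sum of weighted absolute distances on a line, the optimum is the weighted median (not the mean). Total weight W = 482; half-weight = 241.
Sort by position and accumulate weight:
  mile 9 (Alpha, w=40) → cum 40
  mile 10 (Zeta, w=35) → cum 75
  mile 21 (Gamma, w=7) → cum 82
  mile 23 (Epsilon, w=50) → cum 132
  mile 24 (Eta, w=120) → cum 252  ≥ 241 → median here
  mile 25 (Delta, w=200) → cum 452
  mile 38 (Beta, w=30) → cum 482
Optimal location: mile 24.

x = 24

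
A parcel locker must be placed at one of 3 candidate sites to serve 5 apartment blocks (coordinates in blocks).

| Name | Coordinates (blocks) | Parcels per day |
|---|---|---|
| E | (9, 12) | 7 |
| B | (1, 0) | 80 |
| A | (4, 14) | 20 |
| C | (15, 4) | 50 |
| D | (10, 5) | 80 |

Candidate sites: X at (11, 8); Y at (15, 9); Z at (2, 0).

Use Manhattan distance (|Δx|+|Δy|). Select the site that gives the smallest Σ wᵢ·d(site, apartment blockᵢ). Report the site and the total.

Total weighted distance at each candidate:
  X (11, 8): total = 2462
  Y (15, 9): total = 3193
  Z (2, 0): total = 2423
Minimum is at Z with total 2423 blocks.

Z, total 2423 blocks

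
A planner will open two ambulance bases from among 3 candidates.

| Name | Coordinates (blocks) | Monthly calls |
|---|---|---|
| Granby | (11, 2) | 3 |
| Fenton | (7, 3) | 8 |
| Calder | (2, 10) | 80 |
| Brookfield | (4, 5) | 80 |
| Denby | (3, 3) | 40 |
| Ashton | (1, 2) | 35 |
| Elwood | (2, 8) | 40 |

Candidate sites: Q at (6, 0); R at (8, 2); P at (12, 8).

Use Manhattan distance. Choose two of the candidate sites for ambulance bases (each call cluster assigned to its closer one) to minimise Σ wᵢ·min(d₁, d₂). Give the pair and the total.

{R, P}, total 2430

Evaluate every pair (each demand assigned to the nearer of the two):
  {R, P}: total = 2430
  {Q, P}: total = 2458
  {Q, R}: total = 2670
Best pair: {R, P} with total 2430.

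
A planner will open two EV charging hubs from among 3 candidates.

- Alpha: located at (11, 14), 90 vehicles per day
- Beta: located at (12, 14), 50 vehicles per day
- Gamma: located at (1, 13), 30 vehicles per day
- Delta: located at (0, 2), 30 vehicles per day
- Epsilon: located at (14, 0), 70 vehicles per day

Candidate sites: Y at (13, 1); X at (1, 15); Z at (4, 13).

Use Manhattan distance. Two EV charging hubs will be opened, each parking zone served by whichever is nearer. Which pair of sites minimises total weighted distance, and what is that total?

{Y, Z}, total 1820

Evaluate every pair (each demand assigned to the nearer of the two):
  {Y, Z}: total = 1820
  {Y, X}: total = 2210
  {X, Z}: total = 3260
Best pair: {Y, Z} with total 1820.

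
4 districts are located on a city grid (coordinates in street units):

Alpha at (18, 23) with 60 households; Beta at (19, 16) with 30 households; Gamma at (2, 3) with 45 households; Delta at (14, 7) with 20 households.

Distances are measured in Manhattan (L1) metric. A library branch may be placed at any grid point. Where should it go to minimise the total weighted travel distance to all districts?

Manhattan distance separates: Σwᵢ(|x−xᵢ|+|y−yᵢ|) = Σwᵢ|x−xᵢ| + Σwᵢ|y−yᵢ|, so x and y are optimised independently as 1-D weighted medians.
Total weight W = 155; half = 77.5.
x-coordinate, sorted with cumulative weight:
  x=2 (Gamma, w=45) cum 45
  x=14 (Delta, w=20) cum 65
  x=18 (Alpha, w=60) cum 125  ← median
  x=19 (Beta, w=30) cum 155
⇒ x* = 18
y-coordinate, sorted with cumulative weight:
  y=3 (Gamma, w=45) cum 45
  y=7 (Delta, w=20) cum 65
  y=16 (Beta, w=30) cum 95  ← median
  y=23 (Alpha, w=60) cum 155
⇒ y* = 16

(18, 16)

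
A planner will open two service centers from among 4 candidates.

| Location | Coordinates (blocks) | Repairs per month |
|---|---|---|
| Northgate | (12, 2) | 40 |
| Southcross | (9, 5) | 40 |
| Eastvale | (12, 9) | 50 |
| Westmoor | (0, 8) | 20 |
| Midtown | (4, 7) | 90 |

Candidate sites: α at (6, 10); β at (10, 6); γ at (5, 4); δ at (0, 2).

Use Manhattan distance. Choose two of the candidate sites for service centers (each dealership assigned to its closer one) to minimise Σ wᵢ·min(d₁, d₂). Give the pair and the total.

{β, γ}, total 1110

Evaluate every pair (each demand assigned to the nearer of the two):
  {β, γ}: total = 1110
  {α, β}: total = 1180
  {β, δ}: total = 1320
  {α, γ}: total = 1430
  {γ, δ}: total = 1640
  {α, δ}: total = 1720
Best pair: {β, γ} with total 1110.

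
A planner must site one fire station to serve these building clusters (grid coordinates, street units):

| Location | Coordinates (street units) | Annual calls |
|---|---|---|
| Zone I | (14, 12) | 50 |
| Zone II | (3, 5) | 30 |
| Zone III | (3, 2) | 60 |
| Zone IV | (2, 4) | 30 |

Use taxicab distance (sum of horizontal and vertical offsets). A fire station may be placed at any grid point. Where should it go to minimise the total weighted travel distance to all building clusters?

(3, 4)

Manhattan distance separates: Σwᵢ(|x−xᵢ|+|y−yᵢ|) = Σwᵢ|x−xᵢ| + Σwᵢ|y−yᵢ|, so x and y are optimised independently as 1-D weighted medians.
Total weight W = 170; half = 85.
x-coordinate, sorted with cumulative weight:
  x=2 (Zone IV, w=30) cum 30
  x=3 (Zone II, w=30) cum 60
  x=3 (Zone III, w=60) cum 120  ← median
  x=14 (Zone I, w=50) cum 170
⇒ x* = 3
y-coordinate, sorted with cumulative weight:
  y=2 (Zone III, w=60) cum 60
  y=4 (Zone IV, w=30) cum 90  ← median
  y=5 (Zone II, w=30) cum 120
  y=12 (Zone I, w=50) cum 170
⇒ y* = 4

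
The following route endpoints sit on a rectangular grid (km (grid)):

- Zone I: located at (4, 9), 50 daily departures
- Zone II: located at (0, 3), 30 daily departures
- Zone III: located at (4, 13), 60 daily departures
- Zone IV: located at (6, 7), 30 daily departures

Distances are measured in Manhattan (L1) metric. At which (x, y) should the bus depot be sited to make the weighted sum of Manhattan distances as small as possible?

Manhattan distance separates: Σwᵢ(|x−xᵢ|+|y−yᵢ|) = Σwᵢ|x−xᵢ| + Σwᵢ|y−yᵢ|, so x and y are optimised independently as 1-D weighted medians.
Total weight W = 170; half = 85.
x-coordinate, sorted with cumulative weight:
  x=0 (Zone II, w=30) cum 30
  x=4 (Zone I, w=50) cum 80
  x=4 (Zone III, w=60) cum 140  ← median
  x=6 (Zone IV, w=30) cum 170
⇒ x* = 4
y-coordinate, sorted with cumulative weight:
  y=3 (Zone II, w=30) cum 30
  y=7 (Zone IV, w=30) cum 60
  y=9 (Zone I, w=50) cum 110  ← median
  y=13 (Zone III, w=60) cum 170
⇒ y* = 9

(4, 9)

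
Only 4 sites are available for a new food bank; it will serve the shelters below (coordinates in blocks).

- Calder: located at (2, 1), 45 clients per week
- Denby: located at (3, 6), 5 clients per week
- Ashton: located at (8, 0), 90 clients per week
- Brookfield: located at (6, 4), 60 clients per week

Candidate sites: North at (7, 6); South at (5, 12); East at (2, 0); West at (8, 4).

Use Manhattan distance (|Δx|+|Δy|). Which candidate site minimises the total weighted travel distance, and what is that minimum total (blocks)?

Total weighted distance at each candidate:
  North (7, 6): total = 1280
  South (5, 12): total = 2560
  East (2, 0): total = 1100
  West (8, 4): total = 920
Minimum is at West with total 920 blocks.

West, total 920 blocks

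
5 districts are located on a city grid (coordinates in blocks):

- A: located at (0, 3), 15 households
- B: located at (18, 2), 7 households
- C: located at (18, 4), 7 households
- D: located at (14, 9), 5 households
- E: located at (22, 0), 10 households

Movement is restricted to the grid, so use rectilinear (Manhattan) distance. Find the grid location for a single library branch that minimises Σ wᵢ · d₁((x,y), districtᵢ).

(18, 3)

Manhattan distance separates: Σwᵢ(|x−xᵢ|+|y−yᵢ|) = Σwᵢ|x−xᵢ| + Σwᵢ|y−yᵢ|, so x and y are optimised independently as 1-D weighted medians.
Total weight W = 44; half = 22.
x-coordinate, sorted with cumulative weight:
  x=0 (A, w=15) cum 15
  x=14 (D, w=5) cum 20
  x=18 (B, w=7) cum 27  ← median
  x=18 (C, w=7) cum 34
  x=22 (E, w=10) cum 44
⇒ x* = 18
y-coordinate, sorted with cumulative weight:
  y=0 (E, w=10) cum 10
  y=2 (B, w=7) cum 17
  y=3 (A, w=15) cum 32  ← median
  y=4 (C, w=7) cum 39
  y=9 (D, w=5) cum 44
⇒ y* = 3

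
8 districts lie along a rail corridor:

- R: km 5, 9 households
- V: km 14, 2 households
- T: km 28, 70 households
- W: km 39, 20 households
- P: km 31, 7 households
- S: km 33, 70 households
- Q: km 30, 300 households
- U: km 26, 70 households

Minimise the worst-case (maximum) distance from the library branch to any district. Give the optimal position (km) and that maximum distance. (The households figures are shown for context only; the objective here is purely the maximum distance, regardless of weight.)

location 22, max distance 17

The 1-center on a line is the midpoint of the two extreme points: leftmost at 5, rightmost at 39.
Optimal location = (5 + 39)/2 = 22; maximum distance = (39 − 5)/2 = 17.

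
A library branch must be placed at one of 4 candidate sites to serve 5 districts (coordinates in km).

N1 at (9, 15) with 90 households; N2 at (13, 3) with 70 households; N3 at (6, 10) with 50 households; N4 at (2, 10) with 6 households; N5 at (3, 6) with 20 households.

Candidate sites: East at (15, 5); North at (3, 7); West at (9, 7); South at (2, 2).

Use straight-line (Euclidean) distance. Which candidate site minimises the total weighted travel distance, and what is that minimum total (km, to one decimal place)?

West, total 1495.5 km

Total weighted distance at each candidate:
  East (15, 5): total = 2086.7
  North (3, 7): total = 1905.0
  West (9, 7): total = 1495.5
  South (2, 2): total = 2679.7
Minimum is at West with total 1495.5 km.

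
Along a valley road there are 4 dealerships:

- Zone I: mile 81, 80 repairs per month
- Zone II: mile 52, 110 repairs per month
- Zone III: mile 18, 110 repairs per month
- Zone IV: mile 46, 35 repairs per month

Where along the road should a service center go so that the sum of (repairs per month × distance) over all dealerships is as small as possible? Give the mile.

For a sum of weighted absolute distances on a line, the optimum is the weighted median (not the mean). Total weight W = 335; half-weight = 167.5.
Sort by position and accumulate weight:
  mile 18 (Zone III, w=110) → cum 110
  mile 46 (Zone IV, w=35) → cum 145
  mile 52 (Zone II, w=110) → cum 255  ≥ 167.5 → median here
  mile 81 (Zone I, w=80) → cum 335
Optimal location: mile 52.

x = 52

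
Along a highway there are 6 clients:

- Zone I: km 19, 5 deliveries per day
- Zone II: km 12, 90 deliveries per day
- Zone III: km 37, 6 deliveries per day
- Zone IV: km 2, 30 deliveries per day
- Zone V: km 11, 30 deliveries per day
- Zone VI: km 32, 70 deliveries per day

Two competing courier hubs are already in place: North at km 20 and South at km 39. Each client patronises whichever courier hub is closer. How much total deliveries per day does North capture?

The indifferent point is the midpoint (20+39)/2 = 29.5; clients left of it (closer to North at 20) go to North, those right go to South.
  Zone IV at 2 (w=30) → North
  Zone V at 11 (w=30) → North
  Zone II at 12 (w=90) → North
  Zone I at 19 (w=5) → North
  Zone VI at 32 (w=70) → South
  Zone III at 37 (w=6) → South
North captures 155; South captures 76.

155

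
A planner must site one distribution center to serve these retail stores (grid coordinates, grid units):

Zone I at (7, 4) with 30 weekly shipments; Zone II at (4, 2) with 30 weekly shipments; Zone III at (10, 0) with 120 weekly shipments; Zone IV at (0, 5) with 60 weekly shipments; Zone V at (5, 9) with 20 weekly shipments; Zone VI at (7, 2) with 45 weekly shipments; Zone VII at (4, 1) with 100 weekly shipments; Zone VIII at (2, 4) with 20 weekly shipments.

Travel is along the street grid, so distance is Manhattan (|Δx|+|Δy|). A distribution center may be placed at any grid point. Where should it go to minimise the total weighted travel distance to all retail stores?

Manhattan distance separates: Σwᵢ(|x−xᵢ|+|y−yᵢ|) = Σwᵢ|x−xᵢ| + Σwᵢ|y−yᵢ|, so x and y are optimised independently as 1-D weighted medians.
Total weight W = 425; half = 212.5.
x-coordinate, sorted with cumulative weight:
  x=0 (Zone IV, w=60) cum 60
  x=2 (Zone VIII, w=20) cum 80
  x=4 (Zone II, w=30) cum 110
  x=4 (Zone VII, w=100) cum 210
  x=5 (Zone V, w=20) cum 230  ← median
  x=7 (Zone I, w=30) cum 260
  x=7 (Zone VI, w=45) cum 305
  x=10 (Zone III, w=120) cum 425
⇒ x* = 5
y-coordinate, sorted with cumulative weight:
  y=0 (Zone III, w=120) cum 120
  y=1 (Zone VII, w=100) cum 220  ← median
  y=2 (Zone II, w=30) cum 250
  y=2 (Zone VI, w=45) cum 295
  y=4 (Zone I, w=30) cum 325
  y=4 (Zone VIII, w=20) cum 345
  y=5 (Zone IV, w=60) cum 405
  y=9 (Zone V, w=20) cum 425
⇒ y* = 1

(5, 1)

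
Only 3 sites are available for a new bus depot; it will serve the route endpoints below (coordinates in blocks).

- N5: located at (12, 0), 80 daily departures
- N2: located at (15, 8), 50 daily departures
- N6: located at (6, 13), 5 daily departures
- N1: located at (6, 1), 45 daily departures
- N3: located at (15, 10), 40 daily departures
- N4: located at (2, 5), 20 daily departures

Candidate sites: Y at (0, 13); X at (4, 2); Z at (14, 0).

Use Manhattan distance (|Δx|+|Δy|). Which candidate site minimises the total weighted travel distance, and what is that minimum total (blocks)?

Z, total 1900 blocks

Total weighted distance at each candidate:
  Y (0, 13): total = 4760
  X (4, 2): total = 2710
  Z (14, 0): total = 1900
Minimum is at Z with total 1900 blocks.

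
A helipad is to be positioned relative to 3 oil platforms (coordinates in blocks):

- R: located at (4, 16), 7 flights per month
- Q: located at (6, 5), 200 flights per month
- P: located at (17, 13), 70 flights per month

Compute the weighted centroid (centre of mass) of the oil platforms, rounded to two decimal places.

(8.73, 7.30)

The minimiser of Σwᵢ‖p−pᵢ‖² is the weighted centroid p* = (Σwᵢpᵢ)/(Σwᵢ).
Σwᵢ = 277.
Σwᵢxᵢ = 7·4 + 200·6 + 70·17 = 2418.
Σwᵢyᵢ = 7·16 + 200·5 + 70·13 = 2022.
x* = 2418/277 = 8.73, y* = 2022/277 = 7.30.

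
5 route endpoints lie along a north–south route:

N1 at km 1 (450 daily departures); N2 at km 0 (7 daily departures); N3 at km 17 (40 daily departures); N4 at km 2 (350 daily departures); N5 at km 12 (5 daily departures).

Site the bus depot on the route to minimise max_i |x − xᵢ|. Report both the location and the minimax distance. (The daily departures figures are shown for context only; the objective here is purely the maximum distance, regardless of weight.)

location 8.5, max distance 8.5

The 1-center on a line is the midpoint of the two extreme points: leftmost at 0, rightmost at 17.
Optimal location = (0 + 17)/2 = 8.5; maximum distance = (17 − 0)/2 = 8.5.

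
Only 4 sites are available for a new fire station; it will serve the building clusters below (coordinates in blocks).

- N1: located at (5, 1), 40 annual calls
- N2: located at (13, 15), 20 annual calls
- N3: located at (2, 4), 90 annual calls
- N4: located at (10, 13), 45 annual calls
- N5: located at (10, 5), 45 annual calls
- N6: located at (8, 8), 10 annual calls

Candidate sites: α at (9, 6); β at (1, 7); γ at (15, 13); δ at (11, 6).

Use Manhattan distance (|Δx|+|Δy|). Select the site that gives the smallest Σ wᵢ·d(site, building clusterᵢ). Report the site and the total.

α, total 1910 blocks

Total weighted distance at each candidate:
  α (9, 6): total = 1910
  β (1, 7): total = 2410
  γ (15, 13): total = 3870
  δ (11, 6): total = 2150
Minimum is at α with total 1910 blocks.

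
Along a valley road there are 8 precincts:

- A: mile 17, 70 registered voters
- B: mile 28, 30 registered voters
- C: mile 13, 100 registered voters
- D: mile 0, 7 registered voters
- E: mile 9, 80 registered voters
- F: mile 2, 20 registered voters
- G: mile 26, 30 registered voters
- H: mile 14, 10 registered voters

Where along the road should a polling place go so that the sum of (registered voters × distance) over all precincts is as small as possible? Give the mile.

For a sum of weighted absolute distances on a line, the optimum is the weighted median (not the mean). Total weight W = 347; half-weight = 173.5.
Sort by position and accumulate weight:
  mile 0 (D, w=7) → cum 7
  mile 2 (F, w=20) → cum 27
  mile 9 (E, w=80) → cum 107
  mile 13 (C, w=100) → cum 207  ≥ 173.5 → median here
  mile 14 (H, w=10) → cum 217
  mile 17 (A, w=70) → cum 287
  mile 26 (G, w=30) → cum 317
  mile 28 (B, w=30) → cum 347
Optimal location: mile 13.

x = 13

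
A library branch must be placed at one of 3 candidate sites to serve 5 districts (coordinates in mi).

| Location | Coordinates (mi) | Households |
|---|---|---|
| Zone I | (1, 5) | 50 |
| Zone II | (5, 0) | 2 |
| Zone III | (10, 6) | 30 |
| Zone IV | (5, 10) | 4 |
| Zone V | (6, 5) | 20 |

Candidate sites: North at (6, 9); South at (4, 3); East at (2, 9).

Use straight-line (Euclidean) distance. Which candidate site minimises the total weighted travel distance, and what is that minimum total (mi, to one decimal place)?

Total weighted distance at each candidate:
  North (6, 9): total = 573.9
  South (4, 3): total = 472.7
  East (2, 9): total = 607.2
Minimum is at South with total 472.7 mi.

South, total 472.7 mi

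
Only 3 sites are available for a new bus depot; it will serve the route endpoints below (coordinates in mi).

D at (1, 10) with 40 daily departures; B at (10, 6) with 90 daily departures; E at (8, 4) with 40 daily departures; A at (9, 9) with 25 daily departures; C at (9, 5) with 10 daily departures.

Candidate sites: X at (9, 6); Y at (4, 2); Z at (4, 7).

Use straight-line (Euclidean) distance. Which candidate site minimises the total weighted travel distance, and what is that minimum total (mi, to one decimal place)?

Total weighted distance at each candidate:
  X (9, 6): total = 622.2
  Y (4, 2): total = 1443.0
  Z (4, 7): total = 1105.6
Minimum is at X with total 622.2 mi.

X, total 622.2 mi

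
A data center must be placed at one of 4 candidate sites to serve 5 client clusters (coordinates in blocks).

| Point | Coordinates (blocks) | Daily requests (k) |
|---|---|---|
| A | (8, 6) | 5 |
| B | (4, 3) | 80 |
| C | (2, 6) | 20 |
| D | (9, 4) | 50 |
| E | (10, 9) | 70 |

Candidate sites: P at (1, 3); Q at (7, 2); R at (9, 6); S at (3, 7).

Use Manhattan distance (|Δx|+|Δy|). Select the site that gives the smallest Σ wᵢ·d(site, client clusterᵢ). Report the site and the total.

Total weighted distance at each candidate:
  P (1, 3): total = 1870
  Q (7, 2): total = 1425
  R (9, 6): total = 1165
  S (3, 7): total = 1550
Minimum is at R with total 1165 blocks.

R, total 1165 blocks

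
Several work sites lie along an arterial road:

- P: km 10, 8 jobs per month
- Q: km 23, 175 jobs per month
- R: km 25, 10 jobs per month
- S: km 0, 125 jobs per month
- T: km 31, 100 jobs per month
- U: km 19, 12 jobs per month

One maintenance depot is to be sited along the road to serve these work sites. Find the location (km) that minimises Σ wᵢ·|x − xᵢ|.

For a sum of weighted absolute distances on a line, the optimum is the weighted median (not the mean). Total weight W = 430; half-weight = 215.
Sort by position and accumulate weight:
  km 0 (S, w=125) → cum 125
  km 10 (P, w=8) → cum 133
  km 19 (U, w=12) → cum 145
  km 23 (Q, w=175) → cum 320  ≥ 215 → median here
  km 25 (R, w=10) → cum 330
  km 31 (T, w=100) → cum 430
Optimal location: km 23.

x = 23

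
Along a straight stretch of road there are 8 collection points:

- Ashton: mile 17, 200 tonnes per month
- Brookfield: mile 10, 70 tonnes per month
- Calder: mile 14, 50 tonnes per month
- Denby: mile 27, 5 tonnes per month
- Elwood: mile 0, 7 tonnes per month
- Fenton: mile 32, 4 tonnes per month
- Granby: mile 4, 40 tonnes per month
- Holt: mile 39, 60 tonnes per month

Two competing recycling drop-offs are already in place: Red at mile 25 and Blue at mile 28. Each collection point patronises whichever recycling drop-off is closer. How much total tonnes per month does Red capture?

367

The indifferent point is the midpoint (25+28)/2 = 26.5; collection points left of it (closer to Red at 25) go to Red, those right go to Blue.
  Elwood at 0 (w=7) → Red
  Granby at 4 (w=40) → Red
  Brookfield at 10 (w=70) → Red
  Calder at 14 (w=50) → Red
  Ashton at 17 (w=200) → Red
  Denby at 27 (w=5) → Blue
  Fenton at 32 (w=4) → Blue
  Holt at 39 (w=60) → Blue
Red captures 367; Blue captures 69.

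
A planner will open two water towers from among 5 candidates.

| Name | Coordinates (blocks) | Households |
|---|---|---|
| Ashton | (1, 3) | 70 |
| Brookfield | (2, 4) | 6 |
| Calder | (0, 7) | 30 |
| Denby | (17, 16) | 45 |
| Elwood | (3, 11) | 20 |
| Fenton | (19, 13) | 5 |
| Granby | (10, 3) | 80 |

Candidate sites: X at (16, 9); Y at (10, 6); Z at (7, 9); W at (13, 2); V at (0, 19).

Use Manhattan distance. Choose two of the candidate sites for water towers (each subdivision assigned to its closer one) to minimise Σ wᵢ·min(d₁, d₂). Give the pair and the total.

{X, Y}, total 2105

Evaluate every pair (each demand assigned to the nearer of the two):
  {X, Y}: total = 2105
  {Y, Z}: total = 2375
  {X, Z}: total = 2405
  {Z, W}: total = 2455
  {Y, V}: total = 2535
  {X, W}: total = 2543
  {Y, W}: total = 2555
  {W, V}: total = 2783
  {Z, V}: total = 2855
  {X, V}: total = 3227
Best pair: {X, Y} with total 2105.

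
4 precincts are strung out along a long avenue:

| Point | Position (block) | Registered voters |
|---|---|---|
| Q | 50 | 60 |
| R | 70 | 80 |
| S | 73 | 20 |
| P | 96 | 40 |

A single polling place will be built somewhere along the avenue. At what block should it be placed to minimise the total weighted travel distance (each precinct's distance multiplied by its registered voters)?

x = 70

For a sum of weighted absolute distances on a line, the optimum is the weighted median (not the mean). Total weight W = 200; half-weight = 100.
Sort by position and accumulate weight:
  block 50 (Q, w=60) → cum 60
  block 70 (R, w=80) → cum 140  ≥ 100 → median here
  block 73 (S, w=20) → cum 160
  block 96 (P, w=40) → cum 200
Optimal location: block 70.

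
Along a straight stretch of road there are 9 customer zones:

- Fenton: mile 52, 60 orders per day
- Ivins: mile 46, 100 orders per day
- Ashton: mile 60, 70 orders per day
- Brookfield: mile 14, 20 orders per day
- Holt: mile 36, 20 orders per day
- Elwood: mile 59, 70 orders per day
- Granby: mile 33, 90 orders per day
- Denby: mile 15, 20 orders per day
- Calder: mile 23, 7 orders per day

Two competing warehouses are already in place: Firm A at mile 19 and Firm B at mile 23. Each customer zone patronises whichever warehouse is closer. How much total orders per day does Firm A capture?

40

The indifferent point is the midpoint (19+23)/2 = 21; customer zones left of it (closer to Firm A at 19) go to Firm A, those right go to Firm B.
  Brookfield at 14 (w=20) → Firm A
  Denby at 15 (w=20) → Firm A
  Calder at 23 (w=7) → Firm B
  Granby at 33 (w=90) → Firm B
  Holt at 36 (w=20) → Firm B
  Ivins at 46 (w=100) → Firm B
  Fenton at 52 (w=60) → Firm B
  Elwood at 59 (w=70) → Firm B
  Ashton at 60 (w=70) → Firm B
Firm A captures 40; Firm B captures 417.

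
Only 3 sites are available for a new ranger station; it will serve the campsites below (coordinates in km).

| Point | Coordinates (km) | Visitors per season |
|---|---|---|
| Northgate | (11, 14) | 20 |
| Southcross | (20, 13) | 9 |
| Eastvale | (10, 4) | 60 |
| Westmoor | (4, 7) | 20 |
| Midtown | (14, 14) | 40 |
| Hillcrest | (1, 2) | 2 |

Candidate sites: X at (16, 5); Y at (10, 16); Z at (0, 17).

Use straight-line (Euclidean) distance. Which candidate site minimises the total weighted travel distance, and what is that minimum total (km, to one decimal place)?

Total weighted distance at each candidate:
  X (16, 5): total = 1294.1
  Y (10, 16): total = 1287.2
  Z (0, 17): total = 2213.9
Minimum is at Y with total 1287.2 km.

Y, total 1287.2 km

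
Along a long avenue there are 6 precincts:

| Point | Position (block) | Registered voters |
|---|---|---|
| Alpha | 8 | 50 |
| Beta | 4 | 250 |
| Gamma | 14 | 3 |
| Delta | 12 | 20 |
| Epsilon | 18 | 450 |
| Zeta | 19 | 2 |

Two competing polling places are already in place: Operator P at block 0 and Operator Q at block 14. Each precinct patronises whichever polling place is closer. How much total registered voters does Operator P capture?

250

The indifferent point is the midpoint (0+14)/2 = 7; precincts left of it (closer to Operator P at 0) go to Operator P, those right go to Operator Q.
  Beta at 4 (w=250) → Operator P
  Alpha at 8 (w=50) → Operator Q
  Delta at 12 (w=20) → Operator Q
  Gamma at 14 (w=3) → Operator Q
  Epsilon at 18 (w=450) → Operator Q
  Zeta at 19 (w=2) → Operator Q
Operator P captures 250; Operator Q captures 525.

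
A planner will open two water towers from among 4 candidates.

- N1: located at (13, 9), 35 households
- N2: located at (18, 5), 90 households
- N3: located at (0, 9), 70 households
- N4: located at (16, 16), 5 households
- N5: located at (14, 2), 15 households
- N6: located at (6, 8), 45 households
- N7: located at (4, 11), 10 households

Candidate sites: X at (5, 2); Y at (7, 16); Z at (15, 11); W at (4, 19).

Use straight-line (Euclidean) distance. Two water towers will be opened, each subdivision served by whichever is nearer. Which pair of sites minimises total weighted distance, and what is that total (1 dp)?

{X, Z}, total 1829.7

Evaluate every pair (each demand assigned to the nearer of the two):
  {X, Z}: total = 1829.7
  {Y, Z}: total = 1978.1
  {Z, W}: total = 2124.9
  {X, Y}: total = 2637.6
  {X, W}: total = 2725.5
  {Y, W}: total = 3116.6
Best pair: {X, Z} with total 1829.7.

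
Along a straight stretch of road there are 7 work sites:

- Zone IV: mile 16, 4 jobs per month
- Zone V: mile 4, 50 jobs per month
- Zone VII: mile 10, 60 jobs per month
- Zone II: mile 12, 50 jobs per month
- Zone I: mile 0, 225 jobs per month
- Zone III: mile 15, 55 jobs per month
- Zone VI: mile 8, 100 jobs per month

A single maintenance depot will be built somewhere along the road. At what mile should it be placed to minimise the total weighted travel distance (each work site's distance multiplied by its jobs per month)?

x = 4

For a sum of weighted absolute distances on a line, the optimum is the weighted median (not the mean). Total weight W = 544; half-weight = 272.
Sort by position and accumulate weight:
  mile 0 (Zone I, w=225) → cum 225
  mile 4 (Zone V, w=50) → cum 275  ≥ 272 → median here
  mile 8 (Zone VI, w=100) → cum 375
  mile 10 (Zone VII, w=60) → cum 435
  mile 12 (Zone II, w=50) → cum 485
  mile 15 (Zone III, w=55) → cum 540
  mile 16 (Zone IV, w=4) → cum 544
Optimal location: mile 4.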